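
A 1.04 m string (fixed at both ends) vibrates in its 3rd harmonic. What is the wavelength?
λₙ = 2L/n = 0.6933 m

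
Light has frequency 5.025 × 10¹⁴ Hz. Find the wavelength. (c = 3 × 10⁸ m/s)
λ = c/f = 597 nm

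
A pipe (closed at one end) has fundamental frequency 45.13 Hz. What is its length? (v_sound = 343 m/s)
L = v/(4f₁) = 1.9 m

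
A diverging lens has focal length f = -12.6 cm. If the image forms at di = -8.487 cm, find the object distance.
1/do = 1/f − 1/di → do = 26 cm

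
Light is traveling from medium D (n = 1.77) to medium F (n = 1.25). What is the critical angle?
θc = arcsin(n₂/n₁) = 44.93°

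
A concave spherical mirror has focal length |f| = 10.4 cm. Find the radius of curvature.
R = 2|f| = 20.8 cm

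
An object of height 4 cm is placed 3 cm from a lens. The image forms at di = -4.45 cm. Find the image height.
hi = (-di/do) × ho = 5.933 cm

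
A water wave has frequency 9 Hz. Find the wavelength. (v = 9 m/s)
λ = v/f = 1 m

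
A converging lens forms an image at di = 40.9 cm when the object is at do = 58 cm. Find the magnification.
M = −di/do = -0.7052 (inverted image)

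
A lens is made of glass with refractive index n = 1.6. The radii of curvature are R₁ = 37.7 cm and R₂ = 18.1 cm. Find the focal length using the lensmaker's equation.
1/f = (n − 1)(1/R₁ − 1/R₂) → f = -58.02 cm (diverging lens)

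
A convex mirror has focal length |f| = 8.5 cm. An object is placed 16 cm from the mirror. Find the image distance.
f = −8.5 cm (convex); 1/di = 1/f − 1/do → di = -5.551 cm (virtual image, behind mirror)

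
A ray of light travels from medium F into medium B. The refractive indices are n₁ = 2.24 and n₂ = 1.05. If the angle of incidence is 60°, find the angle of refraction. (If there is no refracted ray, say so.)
sin θ₂ = (n₁/n₂)·sin θ₁ = 1.848 > 1, so there is no refracted ray — the light undergoes total internal reflection.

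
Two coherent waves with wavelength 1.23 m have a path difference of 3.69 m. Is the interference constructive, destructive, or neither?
constructive — path difference = 3λ, a whole number of wavelengths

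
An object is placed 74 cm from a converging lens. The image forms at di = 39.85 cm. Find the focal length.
1/f = 1/do + 1/di → f = 25.9 cm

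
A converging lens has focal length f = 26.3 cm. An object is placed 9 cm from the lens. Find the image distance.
1/di = 1/f − 1/do → di = -13.68 cm (virtual image)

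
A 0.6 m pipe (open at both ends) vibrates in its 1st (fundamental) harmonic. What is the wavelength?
λₙ = 2L/n = 1.2 m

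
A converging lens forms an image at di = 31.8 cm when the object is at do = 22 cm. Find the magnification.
M = −di/do = -1.445 (inverted image)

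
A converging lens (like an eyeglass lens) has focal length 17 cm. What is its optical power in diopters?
P = 1/f = 5.882 D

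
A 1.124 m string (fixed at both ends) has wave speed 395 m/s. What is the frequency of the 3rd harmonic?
fₙ = nv/(2L) = 527.1 Hz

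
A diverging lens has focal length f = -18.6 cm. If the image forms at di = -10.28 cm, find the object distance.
1/do = 1/f − 1/di → do = 22.98 cm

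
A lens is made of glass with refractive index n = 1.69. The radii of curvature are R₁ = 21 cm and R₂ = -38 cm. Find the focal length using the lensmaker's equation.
1/f = (n − 1)(1/R₁ − 1/R₂) → f = 19.6 cm (converging lens)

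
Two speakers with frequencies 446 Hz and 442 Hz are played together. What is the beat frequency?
4 Hz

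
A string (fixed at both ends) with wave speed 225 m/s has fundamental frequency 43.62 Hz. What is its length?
L = v/(2f₁) = 2.579 m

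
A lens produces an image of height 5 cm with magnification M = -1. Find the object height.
ho = |hi|/|M| = 5 cm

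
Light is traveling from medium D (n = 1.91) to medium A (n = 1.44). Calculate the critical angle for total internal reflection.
θc = arcsin(n₂/n₁) = 48.93°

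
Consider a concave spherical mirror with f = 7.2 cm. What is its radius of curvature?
R = 2|f| = 14.4 cm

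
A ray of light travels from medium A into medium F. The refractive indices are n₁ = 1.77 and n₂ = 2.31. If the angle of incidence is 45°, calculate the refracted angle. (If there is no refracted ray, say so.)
sin θ₂ = (n₁/n₂)·sin θ₁ = 0.5418 → θ₂ = 32.81°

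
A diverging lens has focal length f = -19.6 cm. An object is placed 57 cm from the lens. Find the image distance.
1/di = 1/f − 1/do → di = -14.58 cm (virtual image)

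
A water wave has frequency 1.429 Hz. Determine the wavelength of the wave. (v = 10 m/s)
λ = v/f = 6.998 m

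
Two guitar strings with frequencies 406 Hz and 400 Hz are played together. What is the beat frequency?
6 Hz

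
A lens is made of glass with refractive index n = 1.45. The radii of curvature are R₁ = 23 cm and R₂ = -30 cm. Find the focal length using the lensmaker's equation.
1/f = (n − 1)(1/R₁ − 1/R₂) → f = 28.93 cm (converging lens)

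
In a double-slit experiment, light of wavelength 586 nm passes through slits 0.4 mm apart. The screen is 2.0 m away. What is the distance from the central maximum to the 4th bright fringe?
y = mλL/d = 11.72 mm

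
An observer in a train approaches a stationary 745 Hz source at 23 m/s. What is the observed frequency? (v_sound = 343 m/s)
f_obs = f·(v + v_o)/v = 795 Hz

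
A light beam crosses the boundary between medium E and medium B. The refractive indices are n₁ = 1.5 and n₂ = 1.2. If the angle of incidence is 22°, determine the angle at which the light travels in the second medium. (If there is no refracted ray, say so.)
sin θ₂ = (n₁/n₂)·sin θ₁ = 0.4683 → θ₂ = 27.92°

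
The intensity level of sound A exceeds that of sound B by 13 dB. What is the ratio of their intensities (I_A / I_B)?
I_A/I_B = 10^(Δβ/10) = 19.95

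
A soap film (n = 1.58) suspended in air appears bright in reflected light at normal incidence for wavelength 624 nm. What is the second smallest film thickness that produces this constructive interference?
2nt = (m − ½)λ with m = 2 → t = (m − ½)λ/(2n) = 296.2 nm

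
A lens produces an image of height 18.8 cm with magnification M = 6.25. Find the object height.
ho = |hi|/|M| = 3.008 cm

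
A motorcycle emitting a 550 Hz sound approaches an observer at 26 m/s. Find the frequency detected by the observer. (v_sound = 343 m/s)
f_obs = f·v/(v − v_s) = 595.1 Hz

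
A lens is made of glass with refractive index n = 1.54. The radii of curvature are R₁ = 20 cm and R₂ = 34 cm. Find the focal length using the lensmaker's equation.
1/f = (n − 1)(1/R₁ − 1/R₂) → f = 89.95 cm (converging lens)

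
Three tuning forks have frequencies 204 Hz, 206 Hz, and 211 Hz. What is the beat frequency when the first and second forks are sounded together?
2 Hz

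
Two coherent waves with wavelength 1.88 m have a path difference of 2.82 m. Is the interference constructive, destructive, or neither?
destructive — path difference = 1.5λ, an odd multiple of λ/2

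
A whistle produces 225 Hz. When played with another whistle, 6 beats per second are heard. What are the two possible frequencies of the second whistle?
f₂ = 225 ± 6 Hz → 231 Hz or 219 Hz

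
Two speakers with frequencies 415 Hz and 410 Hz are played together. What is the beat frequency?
5 Hz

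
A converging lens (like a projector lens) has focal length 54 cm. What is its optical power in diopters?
P = 1/f = 1.852 D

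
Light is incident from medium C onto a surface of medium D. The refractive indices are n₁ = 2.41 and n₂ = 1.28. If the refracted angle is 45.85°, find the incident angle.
sin θ₁ = (n₂/n₁)·sin θ₂ → θ₁ = 22.4°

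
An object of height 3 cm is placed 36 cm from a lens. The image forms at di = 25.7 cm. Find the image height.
hi = (-di/do) × ho = -2.142 cm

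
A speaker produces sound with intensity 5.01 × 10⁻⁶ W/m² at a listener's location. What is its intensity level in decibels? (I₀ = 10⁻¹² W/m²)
β = 10·log₁₀(I/I₀) = 67 dB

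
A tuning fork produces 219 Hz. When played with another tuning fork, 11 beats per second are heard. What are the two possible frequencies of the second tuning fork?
f₂ = 219 ± 11 Hz → 230 Hz or 208 Hz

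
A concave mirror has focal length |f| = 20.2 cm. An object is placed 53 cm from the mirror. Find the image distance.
f = +20.2 cm (concave); 1/di = 1/f − 1/do → di = 32.64 cm (real image, in front of mirror)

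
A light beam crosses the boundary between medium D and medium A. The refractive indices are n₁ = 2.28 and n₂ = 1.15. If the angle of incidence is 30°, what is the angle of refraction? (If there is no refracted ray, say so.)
sin θ₂ = (n₁/n₂)·sin θ₁ = 0.9913 → θ₂ = 82.44°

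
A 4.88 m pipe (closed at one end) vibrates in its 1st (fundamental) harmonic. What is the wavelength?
λₙ = 4L/n = 19.52 m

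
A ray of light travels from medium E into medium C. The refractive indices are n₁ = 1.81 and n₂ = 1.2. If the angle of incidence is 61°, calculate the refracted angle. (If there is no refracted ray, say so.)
sin θ₂ = (n₁/n₂)·sin θ₁ = 1.319 > 1, so there is no refracted ray — the light undergoes total internal reflection.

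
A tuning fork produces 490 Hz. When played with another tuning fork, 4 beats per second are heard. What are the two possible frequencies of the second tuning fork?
f₂ = 490 ± 4 Hz → 494 Hz or 486 Hz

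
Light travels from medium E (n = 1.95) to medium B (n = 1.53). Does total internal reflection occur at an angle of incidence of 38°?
θc = arcsin(n₂/n₁) = 51.69°; 38° < θc, so no — the ray refracts.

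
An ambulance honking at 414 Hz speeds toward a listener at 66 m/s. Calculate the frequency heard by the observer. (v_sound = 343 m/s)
f_obs = f·v/(v − v_s) = 512.6 Hz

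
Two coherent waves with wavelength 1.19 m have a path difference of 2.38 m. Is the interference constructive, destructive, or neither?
constructive — path difference = 2λ, a whole number of wavelengths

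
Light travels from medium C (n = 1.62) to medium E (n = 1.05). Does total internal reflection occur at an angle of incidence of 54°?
θc = arcsin(n₂/n₁) = 40.4°; 54° > θc, so yes — total internal reflection.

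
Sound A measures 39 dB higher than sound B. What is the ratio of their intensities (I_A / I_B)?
I_A/I_B = 10^(Δβ/10) = 7943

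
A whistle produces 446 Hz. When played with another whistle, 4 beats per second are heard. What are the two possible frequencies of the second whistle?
f₂ = 446 ± 4 Hz → 450 Hz or 442 Hz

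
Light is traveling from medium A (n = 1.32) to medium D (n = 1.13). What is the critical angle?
θc = arcsin(n₂/n₁) = 58.88°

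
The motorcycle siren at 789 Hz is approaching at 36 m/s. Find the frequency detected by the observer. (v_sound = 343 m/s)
f_obs = f·v/(v − v_s) = 881.5 Hz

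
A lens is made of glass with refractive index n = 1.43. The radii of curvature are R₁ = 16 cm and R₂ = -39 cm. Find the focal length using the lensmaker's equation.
1/f = (n − 1)(1/R₁ − 1/R₂) → f = 26.38 cm (converging lens)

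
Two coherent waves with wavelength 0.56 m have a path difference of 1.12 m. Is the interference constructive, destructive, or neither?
constructive — path difference = 2λ, a whole number of wavelengths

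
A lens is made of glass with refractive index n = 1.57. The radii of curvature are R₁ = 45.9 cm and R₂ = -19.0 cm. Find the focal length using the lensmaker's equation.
1/f = (n − 1)(1/R₁ − 1/R₂) → f = 23.57 cm (converging lens)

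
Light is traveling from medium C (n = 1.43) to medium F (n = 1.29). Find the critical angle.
θc = arcsin(n₂/n₁) = 64.44°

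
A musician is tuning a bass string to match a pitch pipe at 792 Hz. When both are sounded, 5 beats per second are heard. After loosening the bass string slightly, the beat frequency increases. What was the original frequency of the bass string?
787 Hz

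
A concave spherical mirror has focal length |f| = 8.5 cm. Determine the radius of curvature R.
R = 2|f| = 17 cm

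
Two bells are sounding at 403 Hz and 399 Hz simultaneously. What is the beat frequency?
4 Hz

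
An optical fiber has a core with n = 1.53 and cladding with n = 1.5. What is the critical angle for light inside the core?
θc = arcsin(n_cladding/n_core) = 78.64°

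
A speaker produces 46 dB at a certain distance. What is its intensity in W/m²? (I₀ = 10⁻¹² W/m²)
I = I₀·10^(β/10) = 3.98 × 10⁻⁸ W/m²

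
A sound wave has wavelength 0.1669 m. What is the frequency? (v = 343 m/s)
f = v/λ = 2055 Hz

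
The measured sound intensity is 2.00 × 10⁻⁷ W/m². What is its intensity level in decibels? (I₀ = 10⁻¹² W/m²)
β = 10·log₁₀(I/I₀) = 53.01 dB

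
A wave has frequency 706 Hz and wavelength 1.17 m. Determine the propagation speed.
v = fλ = 826 m/s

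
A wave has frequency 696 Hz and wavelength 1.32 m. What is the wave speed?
v = fλ = 918.7 m/s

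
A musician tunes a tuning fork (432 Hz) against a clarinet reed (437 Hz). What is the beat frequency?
5 Hz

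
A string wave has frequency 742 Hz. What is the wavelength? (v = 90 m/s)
λ = v/f = 0.1213 m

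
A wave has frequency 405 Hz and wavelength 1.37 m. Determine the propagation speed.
v = fλ = 554.9 m/s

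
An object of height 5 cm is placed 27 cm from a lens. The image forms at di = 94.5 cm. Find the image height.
hi = (-di/do) × ho = -17.5 cm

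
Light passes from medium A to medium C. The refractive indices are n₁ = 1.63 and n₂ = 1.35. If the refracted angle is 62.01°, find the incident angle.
sin θ₁ = (n₂/n₁)·sin θ₂ → θ₁ = 47°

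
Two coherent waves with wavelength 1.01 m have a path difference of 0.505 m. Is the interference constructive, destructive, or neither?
destructive — path difference = 0.5λ, an odd multiple of λ/2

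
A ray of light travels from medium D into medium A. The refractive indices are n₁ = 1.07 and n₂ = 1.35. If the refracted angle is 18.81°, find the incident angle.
sin θ₁ = (n₂/n₁)·sin θ₂ → θ₁ = 24°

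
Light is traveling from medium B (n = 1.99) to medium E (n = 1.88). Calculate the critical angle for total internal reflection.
θc = arcsin(n₂/n₁) = 70.86°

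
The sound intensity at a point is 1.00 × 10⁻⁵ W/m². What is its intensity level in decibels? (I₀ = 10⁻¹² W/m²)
β = 10·log₁₀(I/I₀) = 70 dB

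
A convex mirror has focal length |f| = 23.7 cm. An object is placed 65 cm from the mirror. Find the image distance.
f = −23.7 cm (convex); 1/di = 1/f − 1/do → di = -17.37 cm (virtual image, behind mirror)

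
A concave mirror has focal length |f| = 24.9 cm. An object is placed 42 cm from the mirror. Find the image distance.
f = +24.9 cm (concave); 1/di = 1/f − 1/do → di = 61.16 cm (real image, in front of mirror)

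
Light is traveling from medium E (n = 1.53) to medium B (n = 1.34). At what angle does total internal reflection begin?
θc = arcsin(n₂/n₁) = 61.14°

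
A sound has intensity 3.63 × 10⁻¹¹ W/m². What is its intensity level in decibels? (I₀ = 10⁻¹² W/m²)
β = 10·log₁₀(I/I₀) = 15.6 dB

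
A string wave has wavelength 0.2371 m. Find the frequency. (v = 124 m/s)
f = v/λ = 523 Hz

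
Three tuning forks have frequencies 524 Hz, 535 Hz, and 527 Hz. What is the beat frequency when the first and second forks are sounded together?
11 Hz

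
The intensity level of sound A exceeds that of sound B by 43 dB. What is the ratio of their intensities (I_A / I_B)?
I_A/I_B = 10^(Δβ/10) = 19950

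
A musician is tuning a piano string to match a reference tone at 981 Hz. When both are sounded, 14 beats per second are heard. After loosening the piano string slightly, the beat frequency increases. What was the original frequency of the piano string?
967 Hz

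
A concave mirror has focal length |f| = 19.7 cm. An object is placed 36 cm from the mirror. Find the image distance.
f = +19.7 cm (concave); 1/di = 1/f − 1/do → di = 43.51 cm (real image, in front of mirror)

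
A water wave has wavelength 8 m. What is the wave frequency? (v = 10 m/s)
f = v/λ = 1.25 Hz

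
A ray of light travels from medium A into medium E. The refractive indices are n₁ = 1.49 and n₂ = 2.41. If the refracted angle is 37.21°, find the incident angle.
sin θ₁ = (n₂/n₁)·sin θ₂ → θ₁ = 78°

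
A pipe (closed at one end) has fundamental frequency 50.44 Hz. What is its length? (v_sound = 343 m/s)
L = v/(4f₁) = 1.7 m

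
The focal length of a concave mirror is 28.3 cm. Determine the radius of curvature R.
R = 2|f| = 56.6 cm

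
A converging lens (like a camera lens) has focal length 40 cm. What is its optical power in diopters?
P = 1/f = 2.5 D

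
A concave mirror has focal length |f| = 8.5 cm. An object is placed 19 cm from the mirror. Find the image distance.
f = +8.5 cm (concave); 1/di = 1/f − 1/do → di = 15.38 cm (real image, in front of mirror)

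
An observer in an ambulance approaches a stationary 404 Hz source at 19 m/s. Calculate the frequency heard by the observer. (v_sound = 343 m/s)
f_obs = f·(v + v_o)/v = 426.4 Hz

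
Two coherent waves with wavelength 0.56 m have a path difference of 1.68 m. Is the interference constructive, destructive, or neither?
constructive — path difference = 3λ, a whole number of wavelengths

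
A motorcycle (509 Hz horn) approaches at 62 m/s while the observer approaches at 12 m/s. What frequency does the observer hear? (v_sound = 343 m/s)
f_obs = f·(v + v_o)/(v − v_s) = 643 Hz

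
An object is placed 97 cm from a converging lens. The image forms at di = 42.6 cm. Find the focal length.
1/f = 1/do + 1/di → f = 29.6 cm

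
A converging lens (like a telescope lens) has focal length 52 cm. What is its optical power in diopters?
P = 1/f = 1.923 D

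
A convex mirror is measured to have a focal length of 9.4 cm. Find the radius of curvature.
R = 2|f| = 18.8 cm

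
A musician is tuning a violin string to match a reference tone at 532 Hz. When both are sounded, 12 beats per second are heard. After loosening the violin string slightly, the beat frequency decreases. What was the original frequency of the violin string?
544 Hz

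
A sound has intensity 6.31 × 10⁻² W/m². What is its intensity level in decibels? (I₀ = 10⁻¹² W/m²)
β = 10·log₁₀(I/I₀) = 108 dB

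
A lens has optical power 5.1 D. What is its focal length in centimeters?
f = 1/P = 19.61 cm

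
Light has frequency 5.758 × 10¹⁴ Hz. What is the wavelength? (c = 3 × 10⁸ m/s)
λ = c/f = 521 nm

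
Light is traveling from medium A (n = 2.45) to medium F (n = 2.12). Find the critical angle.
θc = arcsin(n₂/n₁) = 59.92°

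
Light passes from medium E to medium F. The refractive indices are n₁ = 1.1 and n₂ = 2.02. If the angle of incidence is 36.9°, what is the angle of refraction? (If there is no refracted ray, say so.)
sin θ₂ = (n₁/n₂)·sin θ₁ = 0.327 → θ₂ = 19.08°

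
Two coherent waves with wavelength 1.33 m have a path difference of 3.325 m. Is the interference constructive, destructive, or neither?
destructive — path difference = 2.5λ, an odd multiple of λ/2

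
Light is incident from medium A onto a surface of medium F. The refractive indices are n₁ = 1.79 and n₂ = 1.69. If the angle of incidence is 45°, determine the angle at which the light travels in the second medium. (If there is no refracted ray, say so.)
sin θ₂ = (n₁/n₂)·sin θ₁ = 0.7489 → θ₂ = 48.5°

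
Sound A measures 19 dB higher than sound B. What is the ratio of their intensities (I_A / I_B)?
I_A/I_B = 10^(Δβ/10) = 79.43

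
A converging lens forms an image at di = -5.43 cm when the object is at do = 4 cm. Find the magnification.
M = −di/do = 1.357 (upright image)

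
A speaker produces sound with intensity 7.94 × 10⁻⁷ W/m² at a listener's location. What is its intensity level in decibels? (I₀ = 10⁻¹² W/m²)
β = 10·log₁₀(I/I₀) = 59 dB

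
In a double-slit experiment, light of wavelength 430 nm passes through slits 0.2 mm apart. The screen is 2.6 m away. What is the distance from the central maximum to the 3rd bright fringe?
y = mλL/d = 16.77 mm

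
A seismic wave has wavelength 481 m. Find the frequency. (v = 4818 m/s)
f = v/λ = 10.02 Hz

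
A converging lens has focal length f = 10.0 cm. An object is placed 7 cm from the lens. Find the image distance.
1/di = 1/f − 1/do → di = -23.33 cm (virtual image)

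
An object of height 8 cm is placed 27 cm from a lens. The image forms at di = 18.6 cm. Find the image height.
hi = (-di/do) × ho = -5.511 cm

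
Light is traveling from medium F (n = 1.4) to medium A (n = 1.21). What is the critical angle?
θc = arcsin(n₂/n₁) = 59.8°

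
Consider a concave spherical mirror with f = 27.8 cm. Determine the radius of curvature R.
R = 2|f| = 55.6 cm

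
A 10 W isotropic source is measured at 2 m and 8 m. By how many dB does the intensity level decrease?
Δβ = 20·log₁₀(r₂/r₁) = 12.04 dB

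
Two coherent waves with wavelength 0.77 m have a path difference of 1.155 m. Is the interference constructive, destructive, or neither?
destructive — path difference = 1.5λ, an odd multiple of λ/2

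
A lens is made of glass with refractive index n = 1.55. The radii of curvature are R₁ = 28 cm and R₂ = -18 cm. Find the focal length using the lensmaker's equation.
1/f = (n − 1)(1/R₁ − 1/R₂) → f = 19.92 cm (converging lens)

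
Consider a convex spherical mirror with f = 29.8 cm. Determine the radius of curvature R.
R = 2|f| = 59.6 cm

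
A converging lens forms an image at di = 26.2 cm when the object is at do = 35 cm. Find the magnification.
M = −di/do = -0.7486 (inverted image)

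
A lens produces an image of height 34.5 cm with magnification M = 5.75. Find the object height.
ho = |hi|/|M| = 6 cm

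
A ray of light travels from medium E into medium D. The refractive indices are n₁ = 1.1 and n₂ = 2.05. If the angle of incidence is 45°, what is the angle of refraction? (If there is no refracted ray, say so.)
sin θ₂ = (n₁/n₂)·sin θ₁ = 0.3794 → θ₂ = 22.3°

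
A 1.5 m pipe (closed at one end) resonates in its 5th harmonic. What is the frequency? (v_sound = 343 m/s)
fₙ = nv/(4L) = 285.8 Hz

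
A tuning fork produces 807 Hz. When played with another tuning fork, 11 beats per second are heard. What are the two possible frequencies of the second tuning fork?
f₂ = 807 ± 11 Hz → 818 Hz or 796 Hz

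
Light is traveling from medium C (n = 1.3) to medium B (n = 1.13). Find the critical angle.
θc = arcsin(n₂/n₁) = 60.37°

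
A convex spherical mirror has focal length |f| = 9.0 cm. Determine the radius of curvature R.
R = 2|f| = 18 cm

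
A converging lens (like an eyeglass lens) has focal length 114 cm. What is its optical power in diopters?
P = 1/f = 0.8772 D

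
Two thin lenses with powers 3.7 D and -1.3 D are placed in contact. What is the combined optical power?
P_total = P₁ + P₂ = 2.4 D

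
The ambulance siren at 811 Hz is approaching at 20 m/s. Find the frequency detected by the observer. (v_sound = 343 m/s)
f_obs = f·v/(v − v_s) = 861.2 Hz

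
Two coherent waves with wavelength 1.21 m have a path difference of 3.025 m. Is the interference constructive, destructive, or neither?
destructive — path difference = 2.5λ, an odd multiple of λ/2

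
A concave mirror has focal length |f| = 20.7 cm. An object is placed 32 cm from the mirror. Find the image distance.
f = +20.7 cm (concave); 1/di = 1/f − 1/do → di = 58.62 cm (real image, in front of mirror)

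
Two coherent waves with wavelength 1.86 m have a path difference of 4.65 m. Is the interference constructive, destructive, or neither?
destructive — path difference = 2.5λ, an odd multiple of λ/2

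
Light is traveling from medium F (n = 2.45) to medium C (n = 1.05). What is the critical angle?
θc = arcsin(n₂/n₁) = 25.38°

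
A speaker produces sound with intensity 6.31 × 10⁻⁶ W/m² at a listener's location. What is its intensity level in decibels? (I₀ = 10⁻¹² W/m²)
β = 10·log₁₀(I/I₀) = 68 dB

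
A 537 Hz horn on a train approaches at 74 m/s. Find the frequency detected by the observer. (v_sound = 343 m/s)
f_obs = f·v/(v − v_s) = 684.7 Hz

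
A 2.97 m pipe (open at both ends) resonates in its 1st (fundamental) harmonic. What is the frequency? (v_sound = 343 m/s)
fₙ = nv/(2L) = 57.74 Hz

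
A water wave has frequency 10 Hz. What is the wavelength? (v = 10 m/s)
λ = v/f = 1 m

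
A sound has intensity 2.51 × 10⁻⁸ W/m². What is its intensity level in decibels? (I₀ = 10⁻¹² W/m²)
β = 10·log₁₀(I/I₀) = 44 dB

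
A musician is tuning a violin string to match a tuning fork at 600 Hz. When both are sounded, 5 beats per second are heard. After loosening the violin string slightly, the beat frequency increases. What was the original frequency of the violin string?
595 Hz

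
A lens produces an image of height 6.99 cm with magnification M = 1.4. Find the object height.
ho = |hi|/|M| = 4.993 cm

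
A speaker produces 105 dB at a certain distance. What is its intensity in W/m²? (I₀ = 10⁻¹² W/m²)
I = I₀·10^(β/10) = 3.16 × 10⁻² W/m²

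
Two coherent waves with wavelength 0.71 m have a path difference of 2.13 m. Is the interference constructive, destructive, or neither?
constructive — path difference = 3λ, a whole number of wavelengths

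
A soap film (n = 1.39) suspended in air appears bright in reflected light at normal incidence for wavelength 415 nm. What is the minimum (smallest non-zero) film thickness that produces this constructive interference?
2nt = (m − ½)λ with m = 1 → t = (m − ½)λ/(2n) = 74.64 nm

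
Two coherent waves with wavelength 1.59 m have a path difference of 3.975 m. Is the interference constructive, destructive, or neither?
destructive — path difference = 2.5λ, an odd multiple of λ/2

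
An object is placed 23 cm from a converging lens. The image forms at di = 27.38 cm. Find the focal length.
1/f = 1/do + 1/di → f = 12.5 cm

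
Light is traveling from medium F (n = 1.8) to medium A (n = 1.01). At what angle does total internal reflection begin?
θc = arcsin(n₂/n₁) = 34.13°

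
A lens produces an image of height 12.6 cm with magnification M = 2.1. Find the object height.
ho = |hi|/|M| = 6 cm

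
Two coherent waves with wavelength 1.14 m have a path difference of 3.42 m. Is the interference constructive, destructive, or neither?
constructive — path difference = 3λ, a whole number of wavelengths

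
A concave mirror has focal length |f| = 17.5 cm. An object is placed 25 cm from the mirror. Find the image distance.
f = +17.5 cm (concave); 1/di = 1/f − 1/do → di = 58.33 cm (real image, in front of mirror)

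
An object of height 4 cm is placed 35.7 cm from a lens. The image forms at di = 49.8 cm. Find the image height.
hi = (-di/do) × ho = -5.58 cm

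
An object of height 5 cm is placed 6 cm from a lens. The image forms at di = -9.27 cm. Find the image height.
hi = (-di/do) × ho = 7.725 cm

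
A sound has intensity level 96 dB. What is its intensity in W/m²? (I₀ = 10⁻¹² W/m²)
I = I₀·10^(β/10) = 3.98 × 10⁻³ W/m²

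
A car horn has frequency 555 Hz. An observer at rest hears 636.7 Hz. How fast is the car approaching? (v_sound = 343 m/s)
v_s = v·(1 − f/f_obs) = 44.01 m/s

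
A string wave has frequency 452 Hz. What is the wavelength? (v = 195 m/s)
λ = v/f = 0.4314 m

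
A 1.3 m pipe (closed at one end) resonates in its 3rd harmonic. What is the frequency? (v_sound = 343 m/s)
fₙ = nv/(4L) = 197.9 Hz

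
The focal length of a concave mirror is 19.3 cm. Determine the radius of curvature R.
R = 2|f| = 38.6 cm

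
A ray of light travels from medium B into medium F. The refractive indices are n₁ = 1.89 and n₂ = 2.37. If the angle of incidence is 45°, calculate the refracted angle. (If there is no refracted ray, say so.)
sin θ₂ = (n₁/n₂)·sin θ₁ = 0.5639 → θ₂ = 34.33°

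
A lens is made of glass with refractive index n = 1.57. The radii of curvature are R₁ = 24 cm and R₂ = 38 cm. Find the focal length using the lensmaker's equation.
1/f = (n − 1)(1/R₁ − 1/R₂) → f = 114.3 cm (converging lens)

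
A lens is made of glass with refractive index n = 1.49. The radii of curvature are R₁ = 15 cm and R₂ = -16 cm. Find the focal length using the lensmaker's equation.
1/f = (n − 1)(1/R₁ − 1/R₂) → f = 15.8 cm (converging lens)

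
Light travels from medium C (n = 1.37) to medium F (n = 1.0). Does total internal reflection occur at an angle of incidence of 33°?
θc = arcsin(n₂/n₁) = 46.88°; 33° < θc, so no — the ray refracts.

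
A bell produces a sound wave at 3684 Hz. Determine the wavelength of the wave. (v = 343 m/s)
λ = v/f = 0.09311 m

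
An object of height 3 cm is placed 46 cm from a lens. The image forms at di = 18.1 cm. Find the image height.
hi = (-di/do) × ho = -1.18 cm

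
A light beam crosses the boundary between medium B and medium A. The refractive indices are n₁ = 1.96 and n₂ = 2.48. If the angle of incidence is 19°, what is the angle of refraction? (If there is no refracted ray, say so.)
sin θ₂ = (n₁/n₂)·sin θ₁ = 0.2573 → θ₂ = 14.91°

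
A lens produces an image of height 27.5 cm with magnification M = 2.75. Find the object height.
ho = |hi|/|M| = 10 cm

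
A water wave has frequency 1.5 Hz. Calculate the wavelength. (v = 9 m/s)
λ = v/f = 6 m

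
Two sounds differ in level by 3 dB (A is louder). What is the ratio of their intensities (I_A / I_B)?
I_A/I_B = 10^(Δβ/10) = 1.995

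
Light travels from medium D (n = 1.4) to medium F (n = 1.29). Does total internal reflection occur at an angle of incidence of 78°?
θc = arcsin(n₂/n₁) = 67.14°; 78° > θc, so yes — total internal reflection.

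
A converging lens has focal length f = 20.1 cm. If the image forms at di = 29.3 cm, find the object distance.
1/do = 1/f − 1/di → do = 64.01 cm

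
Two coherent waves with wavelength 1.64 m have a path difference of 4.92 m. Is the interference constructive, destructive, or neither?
constructive — path difference = 3λ, a whole number of wavelengths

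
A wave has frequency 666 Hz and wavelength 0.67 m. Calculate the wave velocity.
v = fλ = 446.2 m/s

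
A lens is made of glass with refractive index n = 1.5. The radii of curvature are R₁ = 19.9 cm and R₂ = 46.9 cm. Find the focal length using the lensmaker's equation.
1/f = (n − 1)(1/R₁ − 1/R₂) → f = 69.13 cm (converging lens)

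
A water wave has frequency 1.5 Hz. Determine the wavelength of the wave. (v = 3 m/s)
λ = v/f = 2 m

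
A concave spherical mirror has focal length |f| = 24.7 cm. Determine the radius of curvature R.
R = 2|f| = 49.4 cm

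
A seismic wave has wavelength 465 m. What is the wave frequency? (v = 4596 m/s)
f = v/λ = 9.884 Hz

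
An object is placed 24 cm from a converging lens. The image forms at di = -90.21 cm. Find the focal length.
1/f = 1/do + 1/di → f = 32.7 cm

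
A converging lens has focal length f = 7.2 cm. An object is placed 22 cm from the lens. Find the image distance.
1/di = 1/f − 1/do → di = 10.7 cm (real image)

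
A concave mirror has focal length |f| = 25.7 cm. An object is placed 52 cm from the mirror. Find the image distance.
f = +25.7 cm (concave); 1/di = 1/f − 1/do → di = 50.81 cm (real image, in front of mirror)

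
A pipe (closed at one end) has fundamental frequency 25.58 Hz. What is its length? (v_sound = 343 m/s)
L = v/(4f₁) = 3.352 m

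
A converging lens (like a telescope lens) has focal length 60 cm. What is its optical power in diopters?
P = 1/f = 1.667 D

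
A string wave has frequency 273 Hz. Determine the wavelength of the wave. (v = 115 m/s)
λ = v/f = 0.4212 m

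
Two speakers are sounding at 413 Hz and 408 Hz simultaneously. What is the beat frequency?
5 Hz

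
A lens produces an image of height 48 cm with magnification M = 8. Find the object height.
ho = |hi|/|M| = 6 cm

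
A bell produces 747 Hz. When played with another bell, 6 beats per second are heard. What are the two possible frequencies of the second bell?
f₂ = 747 ± 6 Hz → 753 Hz or 741 Hz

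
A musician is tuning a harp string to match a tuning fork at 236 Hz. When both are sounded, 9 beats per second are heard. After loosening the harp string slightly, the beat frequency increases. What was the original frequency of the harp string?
227 Hz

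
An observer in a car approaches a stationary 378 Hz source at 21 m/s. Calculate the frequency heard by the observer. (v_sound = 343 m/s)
f_obs = f·(v + v_o)/v = 401.1 Hz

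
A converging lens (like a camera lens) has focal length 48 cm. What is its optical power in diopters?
P = 1/f = 2.083 D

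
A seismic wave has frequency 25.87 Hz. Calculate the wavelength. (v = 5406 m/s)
λ = v/f = 209 m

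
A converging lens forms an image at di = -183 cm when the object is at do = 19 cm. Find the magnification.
M = −di/do = 9.632 (upright image)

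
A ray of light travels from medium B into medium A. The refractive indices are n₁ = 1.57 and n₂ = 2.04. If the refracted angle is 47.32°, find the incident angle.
sin θ₁ = (n₂/n₁)·sin θ₂ → θ₁ = 72.79°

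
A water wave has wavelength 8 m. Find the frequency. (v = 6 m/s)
f = v/λ = 0.75 Hz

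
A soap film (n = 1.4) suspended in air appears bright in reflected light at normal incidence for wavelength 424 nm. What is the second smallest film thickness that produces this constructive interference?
2nt = (m − ½)λ with m = 2 → t = (m − ½)λ/(2n) = 227.1 nm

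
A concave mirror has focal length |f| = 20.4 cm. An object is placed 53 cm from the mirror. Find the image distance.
f = +20.4 cm (concave); 1/di = 1/f − 1/do → di = 33.17 cm (real image, in front of mirror)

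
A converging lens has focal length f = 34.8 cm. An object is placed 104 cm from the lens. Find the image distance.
1/di = 1/f − 1/do → di = 52.3 cm (real image)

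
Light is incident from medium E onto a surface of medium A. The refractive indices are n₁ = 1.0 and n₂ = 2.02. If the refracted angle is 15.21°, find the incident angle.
sin θ₁ = (n₂/n₁)·sin θ₂ → θ₁ = 32°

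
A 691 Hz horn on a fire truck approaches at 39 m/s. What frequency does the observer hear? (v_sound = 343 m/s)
f_obs = f·v/(v − v_s) = 779.6 Hz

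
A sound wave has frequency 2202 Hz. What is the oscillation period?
T = 1/f = 4.541 × 10⁻⁴ s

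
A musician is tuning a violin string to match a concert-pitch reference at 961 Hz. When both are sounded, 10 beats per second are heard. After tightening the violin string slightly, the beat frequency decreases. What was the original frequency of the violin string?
951 Hz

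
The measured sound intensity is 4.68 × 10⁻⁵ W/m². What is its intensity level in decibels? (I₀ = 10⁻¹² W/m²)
β = 10·log₁₀(I/I₀) = 76.7 dB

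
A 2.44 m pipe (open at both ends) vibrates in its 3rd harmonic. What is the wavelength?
λₙ = 2L/n = 1.627 m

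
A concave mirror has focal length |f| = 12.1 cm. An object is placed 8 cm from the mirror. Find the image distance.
f = +12.1 cm (concave); 1/di = 1/f − 1/do → di = -23.61 cm (virtual image, behind mirror)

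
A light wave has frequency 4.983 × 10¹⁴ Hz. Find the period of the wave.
T = 1/f = 2.007 × 10⁻¹⁵ s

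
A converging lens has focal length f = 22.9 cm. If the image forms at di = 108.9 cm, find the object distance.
1/do = 1/f − 1/di → do = 29 cm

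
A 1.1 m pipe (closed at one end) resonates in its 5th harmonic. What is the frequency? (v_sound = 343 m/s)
fₙ = nv/(4L) = 389.8 Hz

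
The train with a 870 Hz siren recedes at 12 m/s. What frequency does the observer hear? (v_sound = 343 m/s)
f_obs = f·v/(v + v_s) = 840.6 Hz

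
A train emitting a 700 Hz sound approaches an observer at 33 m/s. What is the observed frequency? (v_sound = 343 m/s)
f_obs = f·v/(v − v_s) = 774.5 Hz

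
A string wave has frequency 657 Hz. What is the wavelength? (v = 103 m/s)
λ = v/f = 0.1568 m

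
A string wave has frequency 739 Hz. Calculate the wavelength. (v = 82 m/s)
λ = v/f = 0.111 m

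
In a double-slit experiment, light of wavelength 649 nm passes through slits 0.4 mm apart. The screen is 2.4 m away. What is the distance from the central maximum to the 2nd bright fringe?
y = mλL/d = 7.788 mm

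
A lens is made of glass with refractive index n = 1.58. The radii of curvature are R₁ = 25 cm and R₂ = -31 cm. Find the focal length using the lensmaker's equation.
1/f = (n − 1)(1/R₁ − 1/R₂) → f = 23.86 cm (converging lens)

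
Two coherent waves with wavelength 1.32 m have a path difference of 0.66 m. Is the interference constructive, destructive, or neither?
destructive — path difference = 0.5λ, an odd multiple of λ/2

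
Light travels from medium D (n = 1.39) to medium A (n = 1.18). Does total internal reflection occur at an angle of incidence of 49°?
θc = arcsin(n₂/n₁) = 58.09°; 49° < θc, so no — the ray refracts.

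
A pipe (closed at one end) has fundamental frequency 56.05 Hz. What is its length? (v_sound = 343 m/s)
L = v/(4f₁) = 1.53 m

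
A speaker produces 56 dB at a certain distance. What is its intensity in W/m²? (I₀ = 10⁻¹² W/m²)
I = I₀·10^(β/10) = 3.98 × 10⁻⁷ W/m²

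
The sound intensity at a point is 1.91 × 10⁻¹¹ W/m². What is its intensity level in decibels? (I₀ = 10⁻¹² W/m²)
β = 10·log₁₀(I/I₀) = 12.81 dB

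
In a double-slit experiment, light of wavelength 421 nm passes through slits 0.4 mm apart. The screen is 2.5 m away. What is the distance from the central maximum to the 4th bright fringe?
y = mλL/d = 10.53 mm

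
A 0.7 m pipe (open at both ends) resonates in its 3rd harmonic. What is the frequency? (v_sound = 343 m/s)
fₙ = nv/(2L) = 735 Hz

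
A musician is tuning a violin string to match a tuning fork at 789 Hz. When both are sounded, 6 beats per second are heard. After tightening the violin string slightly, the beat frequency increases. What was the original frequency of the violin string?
795 Hz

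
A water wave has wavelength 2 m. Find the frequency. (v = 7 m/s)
f = v/λ = 3.5 Hz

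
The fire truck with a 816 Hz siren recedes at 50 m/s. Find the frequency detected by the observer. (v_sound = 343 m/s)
f_obs = f·v/(v + v_s) = 712.2 Hz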